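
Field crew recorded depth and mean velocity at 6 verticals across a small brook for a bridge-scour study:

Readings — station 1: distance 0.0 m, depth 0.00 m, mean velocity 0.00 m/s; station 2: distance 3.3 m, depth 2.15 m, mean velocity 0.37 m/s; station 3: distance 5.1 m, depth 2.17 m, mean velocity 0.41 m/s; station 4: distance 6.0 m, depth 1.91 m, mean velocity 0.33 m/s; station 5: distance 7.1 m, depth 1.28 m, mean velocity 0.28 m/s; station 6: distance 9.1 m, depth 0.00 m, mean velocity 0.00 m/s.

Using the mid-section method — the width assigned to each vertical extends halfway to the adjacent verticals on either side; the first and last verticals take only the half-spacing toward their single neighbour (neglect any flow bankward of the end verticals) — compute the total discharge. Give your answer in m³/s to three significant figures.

w_2 = (5.1 − 0.0)/2 = 2.55 m; q_2 = 0.37 × 2.15 × 2.55 = 2.029 m³/s
w_3 = (6.0 − 3.3)/2 = 1.35 m; q_3 = 0.41 × 2.17 × 1.35 = 1.201 m³/s
w_4 = (7.1 − 5.1)/2 = 1 m; q_4 = 0.33 × 1.91 × 1 = 0.6303 m³/s
w_5 = (9.1 − 6.0)/2 = 1.55 m; q_5 = 0.28 × 1.28 × 1.55 = 0.5555 m³/s
Stations 1, 6 contribute zero (depth or velocity is 0).
Q = Σ qᵢ = 4.415 m³/s

4.42 m³/s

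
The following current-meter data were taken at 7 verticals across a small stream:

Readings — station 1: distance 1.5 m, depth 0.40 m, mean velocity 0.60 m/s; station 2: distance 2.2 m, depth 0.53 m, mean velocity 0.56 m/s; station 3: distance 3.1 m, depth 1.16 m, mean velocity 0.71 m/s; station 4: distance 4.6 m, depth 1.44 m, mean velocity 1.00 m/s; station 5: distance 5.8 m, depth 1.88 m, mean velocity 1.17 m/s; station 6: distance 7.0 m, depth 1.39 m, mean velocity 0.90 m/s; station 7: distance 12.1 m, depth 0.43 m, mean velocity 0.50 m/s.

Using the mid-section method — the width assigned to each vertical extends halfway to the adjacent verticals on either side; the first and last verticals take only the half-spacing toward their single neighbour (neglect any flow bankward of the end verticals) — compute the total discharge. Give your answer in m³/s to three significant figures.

w_1 = (2.2 − 1.5)/2 = 0.35 m; q_1 = 0.60 × 0.40 × 0.35 = 0.08400 m³/s
w_2 = (3.1 − 1.5)/2 = 0.8 m; q_2 = 0.56 × 0.53 × 0.8 = 0.2374 m³/s
w_3 = (4.6 − 2.2)/2 = 1.2 m; q_3 = 0.71 × 1.16 × 1.2 = 0.9883 m³/s
w_4 = (5.8 − 3.1)/2 = 1.35 m; q_4 = 1.00 × 1.44 × 1.35 = 1.944 m³/s
w_5 = (7.0 − 4.6)/2 = 1.2 m; q_5 = 1.17 × 1.88 × 1.2 = 2.640 m³/s
w_6 = (12.1 − 5.8)/2 = 3.15 m; q_6 = 0.90 × 1.39 × 3.15 = 3.941 m³/s
w_7 = (12.1 − 7.0)/2 = 2.55 m; q_7 = 0.50 × 0.43 × 2.55 = 0.5483 m³/s
Q = Σ qᵢ = 10.38 m³/s

10.4 m³/s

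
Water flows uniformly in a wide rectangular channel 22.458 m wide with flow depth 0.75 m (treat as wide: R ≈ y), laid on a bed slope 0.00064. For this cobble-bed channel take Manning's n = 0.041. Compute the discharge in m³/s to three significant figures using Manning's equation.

A = b·y = 22.458 × 0.75 = 16.84 m²
Wide channel: R ≈ y = 0.75 m
Q = (1/n)·A·R^(2/3)·S^(1/2) = (1/0.041) × 16.84 × 0.7500^(2/3) × 0.00064^(1/2) = 8.579 m³/s

8.58 m³/s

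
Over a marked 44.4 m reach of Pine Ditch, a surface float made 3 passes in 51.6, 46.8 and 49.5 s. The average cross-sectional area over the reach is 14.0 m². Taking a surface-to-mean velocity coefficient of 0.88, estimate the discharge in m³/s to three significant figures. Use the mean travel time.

t̄ = (51.6 + 46.8 + 49.5) / 3 = 49.3 s
v_surface = L / t̄ = 44.4 / 49.3 = 0.9006 m/s
v_mean = 0.88 × 0.9006 = 0.7925 m/s
Q = A × v_mean = 14.0 × 0.7925 = 11.10 m³/s

11.1 m³/s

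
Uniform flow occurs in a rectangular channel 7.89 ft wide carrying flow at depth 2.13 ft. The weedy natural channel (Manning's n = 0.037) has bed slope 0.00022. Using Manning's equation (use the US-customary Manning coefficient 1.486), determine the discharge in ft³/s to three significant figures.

12.4 ft³/s

A = b·y = 7.89 × 2.13 = 16.81 ft²
P = b + 2y = 7.89 + 2×2.13 = 12.15 ft
R = A/P = 16.81/12.15 = 1.383 ft
Q = (1.486/n)·A·R^(2/3)·S^(1/2) = (1.486/0.037) × 16.81 × 1.383^(2/3) × 0.00022^(1/2) = 12.43 ft³/s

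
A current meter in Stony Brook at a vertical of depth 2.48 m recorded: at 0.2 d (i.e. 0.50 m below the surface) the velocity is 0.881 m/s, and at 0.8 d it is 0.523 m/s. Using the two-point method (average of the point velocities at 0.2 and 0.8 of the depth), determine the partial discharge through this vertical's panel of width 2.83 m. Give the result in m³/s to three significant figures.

v̄ = (0.881 + 0.523) / 2 = 0.7020 m/s
q = v̄ × d × w = 0.7020 × 2.48 × 2.83 = 4.927 m³/s

4.93 m³/s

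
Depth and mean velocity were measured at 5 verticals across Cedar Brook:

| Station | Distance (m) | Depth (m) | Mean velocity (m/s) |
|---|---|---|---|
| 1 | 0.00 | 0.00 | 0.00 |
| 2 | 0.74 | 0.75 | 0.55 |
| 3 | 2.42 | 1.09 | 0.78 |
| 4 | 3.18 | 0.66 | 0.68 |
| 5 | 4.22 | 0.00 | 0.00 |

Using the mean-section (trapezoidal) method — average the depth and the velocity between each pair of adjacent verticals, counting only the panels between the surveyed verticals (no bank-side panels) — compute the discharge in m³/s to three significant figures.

1.71 m³/s

Panel 1-2: Δb = 0.74 m, d̄ = (0.00+0.75)/2 = 0.375, v̄ = (0.00+0.55)/2 = 0.275 → q = 0.74×0.375×0.275 = 0.07631 m³/s
Panel 2-3: Δb = 1.68 m, d̄ = (0.75+1.09)/2 = 0.92, v̄ = (0.55+0.78)/2 = 0.665 → q = 1.68×0.92×0.665 = 1.028 m³/s
Panel 3-4: Δb = 0.76 m, d̄ = (1.09+0.66)/2 = 0.875, v̄ = (0.78+0.68)/2 = 0.73 → q = 0.76×0.875×0.73 = 0.4855 m³/s
Panel 4-5: Δb = 1.04 m, d̄ = (0.66+0.00)/2 = 0.33, v̄ = (0.68+0.00)/2 = 0.34 → q = 1.04×0.33×0.34 = 0.1167 m³/s
Q = Σ q = 1.706 m³/s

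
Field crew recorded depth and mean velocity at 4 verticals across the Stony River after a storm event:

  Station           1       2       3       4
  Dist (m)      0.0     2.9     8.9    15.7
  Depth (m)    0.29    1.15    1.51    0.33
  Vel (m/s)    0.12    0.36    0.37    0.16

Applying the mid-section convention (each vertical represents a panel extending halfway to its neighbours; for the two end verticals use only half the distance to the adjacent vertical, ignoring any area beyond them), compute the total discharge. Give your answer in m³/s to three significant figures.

5.65 m³/s

w_1 = (2.9 − 0.0)/2 = 1.45 m; q_1 = 0.12 × 0.29 × 1.45 = 0.05046 m³/s
w_2 = (8.9 − 0.0)/2 = 4.45 m; q_2 = 0.36 × 1.15 × 4.45 = 1.842 m³/s
w_3 = (15.7 − 2.9)/2 = 6.4 m; q_3 = 0.37 × 1.51 × 6.4 = 3.576 m³/s
w_4 = (15.7 − 8.9)/2 = 3.4 m; q_4 = 0.16 × 0.33 × 3.4 = 0.1795 m³/s
Q = Σ qᵢ = 5.648 m³/s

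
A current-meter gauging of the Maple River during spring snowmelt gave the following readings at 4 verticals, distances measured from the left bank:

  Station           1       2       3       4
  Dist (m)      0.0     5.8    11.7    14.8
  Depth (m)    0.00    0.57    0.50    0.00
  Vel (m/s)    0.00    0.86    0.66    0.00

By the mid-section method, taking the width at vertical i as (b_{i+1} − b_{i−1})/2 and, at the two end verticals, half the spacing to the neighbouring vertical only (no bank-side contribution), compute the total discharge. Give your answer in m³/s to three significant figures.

4.35 m³/s

w_2 = (11.7 − 0.0)/2 = 5.85 m; q_2 = 0.86 × 0.57 × 5.85 = 2.868 m³/s
w_3 = (14.8 − 5.8)/2 = 4.5 m; q_3 = 0.66 × 0.50 × 4.5 = 1.485 m³/s
Stations 1, 4 contribute zero (depth or velocity is 0).
Q = Σ qᵢ = 4.353 m³/s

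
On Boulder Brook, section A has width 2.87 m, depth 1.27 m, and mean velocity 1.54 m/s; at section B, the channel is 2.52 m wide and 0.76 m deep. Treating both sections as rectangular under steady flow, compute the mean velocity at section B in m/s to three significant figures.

Q = A₁V₁ = (2.87×1.27) × 1.54 = 5.613 m³/s
A₂ = 2.52 × 0.76 = 1.915 m²
V₂ = Q/A₂ = 5.613/1.915 = 2.931 m/s

2.93 m/s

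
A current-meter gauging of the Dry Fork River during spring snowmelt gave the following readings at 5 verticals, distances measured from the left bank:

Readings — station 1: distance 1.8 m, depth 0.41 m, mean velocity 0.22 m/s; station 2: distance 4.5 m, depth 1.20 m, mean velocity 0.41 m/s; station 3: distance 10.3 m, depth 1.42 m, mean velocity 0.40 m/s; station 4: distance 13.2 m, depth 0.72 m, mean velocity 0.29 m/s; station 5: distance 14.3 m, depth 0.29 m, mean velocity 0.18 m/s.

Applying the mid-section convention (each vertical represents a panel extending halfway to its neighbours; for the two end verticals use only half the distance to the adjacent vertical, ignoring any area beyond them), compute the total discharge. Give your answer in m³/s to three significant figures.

w_1 = (4.5 − 1.8)/2 = 1.35 m; q_1 = 0.22 × 0.41 × 1.35 = 0.1218 m³/s
w_2 = (10.3 − 1.8)/2 = 4.25 m; q_2 = 0.41 × 1.20 × 4.25 = 2.091 m³/s
w_3 = (13.2 − 4.5)/2 = 4.35 m; q_3 = 0.40 × 1.42 × 4.35 = 2.471 m³/s
w_4 = (14.3 − 10.3)/2 = 2 m; q_4 = 0.29 × 0.72 × 2 = 0.4176 m³/s
w_5 = (14.3 − 13.2)/2 = 0.55 m; q_5 = 0.18 × 0.29 × 0.55 = 0.02871 m³/s
Q = Σ qᵢ = 5.130 m³/s

5.13 m³/s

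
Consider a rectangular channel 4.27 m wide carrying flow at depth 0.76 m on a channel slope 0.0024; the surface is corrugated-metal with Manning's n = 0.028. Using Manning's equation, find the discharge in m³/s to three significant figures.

3.86 m³/s

A = b·y = 4.27 × 0.76 = 3.245 m²
P = b + 2y = 4.27 + 2×0.76 = 5.790 m
R = A/P = 3.245/5.790 = 0.5605 m
Q = (1/n)·A·R^(2/3)·S^(1/2) = (1/0.028) × 3.245 × 0.5605^(2/3) × 0.0024^(1/2) = 3.860 m³/s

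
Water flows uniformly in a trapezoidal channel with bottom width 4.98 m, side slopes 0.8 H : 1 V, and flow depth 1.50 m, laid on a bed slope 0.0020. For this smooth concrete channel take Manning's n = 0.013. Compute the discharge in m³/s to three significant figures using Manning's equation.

A = (b + z·y)·y = (4.98 + 0.8×1.50)×1.50 = 9.270 m²
P = b + 2y√(1+z²) = 4.98 + 2×1.50×√(1+0.8²) = 8.822 m
R = A/P = 9.270/8.822 = 1.051 m
Q = (1/n)·A·R^(2/3)·S^(1/2) = (1/0.013) × 9.270 × 1.051^(2/3) × 0.0020^(1/2) = 32.96 m³/s

33.0 m³/s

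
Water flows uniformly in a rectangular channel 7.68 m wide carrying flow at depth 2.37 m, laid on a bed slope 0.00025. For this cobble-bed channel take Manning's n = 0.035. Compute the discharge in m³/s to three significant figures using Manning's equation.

A = b·y = 7.68 × 2.37 = 18.20 m²
P = b + 2y = 7.68 + 2×2.37 = 12.42 m
R = A/P = 18.20/12.42 = 1.466 m
Q = (1/n)·A·R^(2/3)·S^(1/2) = (1/0.035) × 18.20 × 1.466^(2/3) × 0.00025^(1/2) = 10.61 m³/s

10.6 m³/s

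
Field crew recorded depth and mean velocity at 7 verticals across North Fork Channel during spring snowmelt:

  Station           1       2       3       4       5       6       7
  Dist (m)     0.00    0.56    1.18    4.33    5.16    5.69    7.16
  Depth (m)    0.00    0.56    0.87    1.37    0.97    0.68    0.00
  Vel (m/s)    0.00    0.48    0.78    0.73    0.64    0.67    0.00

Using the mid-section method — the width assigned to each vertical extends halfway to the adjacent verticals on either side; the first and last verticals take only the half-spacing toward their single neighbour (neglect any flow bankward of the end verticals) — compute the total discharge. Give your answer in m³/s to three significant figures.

4.31 m³/s

w_2 = (1.18 − 0.00)/2 = 0.59 m; q_2 = 0.48 × 0.56 × 0.59 = 0.1586 m³/s
w_3 = (4.33 − 0.56)/2 = 1.885 m; q_3 = 0.78 × 0.87 × 1.885 = 1.279 m³/s
w_4 = (5.16 − 1.18)/2 = 1.99 m; q_4 = 0.73 × 1.37 × 1.99 = 1.990 m³/s
w_5 = (5.69 − 4.33)/2 = 0.68 m; q_5 = 0.64 × 0.97 × 0.68 = 0.4221 m³/s
w_6 = (7.16 − 5.16)/2 = 1 m; q_6 = 0.67 × 0.68 × 1 = 0.4556 m³/s
Stations 1, 7 contribute zero (depth or velocity is 0).
Q = Σ qᵢ = 4.306 m³/s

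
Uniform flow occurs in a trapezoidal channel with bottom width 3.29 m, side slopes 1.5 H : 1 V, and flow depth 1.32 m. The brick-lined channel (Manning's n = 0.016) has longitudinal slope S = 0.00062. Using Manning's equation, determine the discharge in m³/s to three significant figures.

9.82 m³/s

A = (b + z·y)·y = (3.29 + 1.5×1.32)×1.32 = 6.956 m²
P = b + 2y√(1+z²) = 3.29 + 2×1.32×√(1+1.5²) = 8.049 m
R = A/P = 6.956/8.049 = 0.8642 m
Q = (1/n)·A·R^(2/3)·S^(1/2) = (1/0.016) × 6.956 × 0.8642^(2/3) × 0.00062^(1/2) = 9.822 m³/s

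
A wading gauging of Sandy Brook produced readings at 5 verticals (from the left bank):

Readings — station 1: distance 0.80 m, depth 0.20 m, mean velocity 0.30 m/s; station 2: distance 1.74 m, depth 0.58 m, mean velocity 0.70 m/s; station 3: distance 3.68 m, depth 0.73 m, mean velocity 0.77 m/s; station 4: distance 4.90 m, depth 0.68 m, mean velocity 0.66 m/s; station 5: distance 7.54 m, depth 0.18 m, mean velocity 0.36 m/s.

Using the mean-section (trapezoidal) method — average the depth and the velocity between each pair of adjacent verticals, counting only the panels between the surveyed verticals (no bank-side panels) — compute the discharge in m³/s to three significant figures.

2.31 m³/s

Panel 1-2: Δb = 0.94 m, d̄ = (0.20+0.58)/2 = 0.39, v̄ = (0.30+0.70)/2 = 0.5 → q = 0.94×0.39×0.5 = 0.1833 m³/s
Panel 2-3: Δb = 1.94 m, d̄ = (0.58+0.73)/2 = 0.655, v̄ = (0.70+0.77)/2 = 0.735 → q = 1.94×0.655×0.735 = 0.9340 m³/s
Panel 3-4: Δb = 1.22 m, d̄ = (0.73+0.68)/2 = 0.705, v̄ = (0.77+0.66)/2 = 0.715 → q = 1.22×0.705×0.715 = 0.6150 m³/s
Panel 4-5: Δb = 2.64 m, d̄ = (0.68+0.18)/2 = 0.43, v̄ = (0.66+0.36)/2 = 0.51 → q = 2.64×0.43×0.51 = 0.5790 m³/s
Q = Σ q = 2.311 m³/s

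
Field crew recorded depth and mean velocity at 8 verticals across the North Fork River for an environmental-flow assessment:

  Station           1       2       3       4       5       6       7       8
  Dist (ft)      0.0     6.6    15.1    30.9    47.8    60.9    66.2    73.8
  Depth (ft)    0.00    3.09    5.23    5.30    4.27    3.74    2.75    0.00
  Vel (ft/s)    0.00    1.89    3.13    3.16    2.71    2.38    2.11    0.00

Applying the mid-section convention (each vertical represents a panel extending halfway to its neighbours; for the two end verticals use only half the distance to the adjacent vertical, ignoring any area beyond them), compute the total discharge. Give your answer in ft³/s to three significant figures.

810 ft³/s

w_2 = (15.1 − 0.0)/2 = 7.55 ft; q_2 = 1.89 × 3.09 × 7.55 = 44.09 ft³/s
w_3 = (30.9 − 6.6)/2 = 12.15 ft; q_3 = 3.13 × 5.23 × 12.15 = 198.9 ft³/s
w_4 = (47.8 − 15.1)/2 = 16.35 ft; q_4 = 3.16 × 5.30 × 16.35 = 273.8 ft³/s
w_5 = (60.9 − 30.9)/2 = 15 ft; q_5 = 2.71 × 4.27 × 15 = 173.6 ft³/s
w_6 = (66.2 − 47.8)/2 = 9.2 ft; q_6 = 2.38 × 3.74 × 9.2 = 81.89 ft³/s
w_7 = (73.8 − 60.9)/2 = 6.45 ft; q_7 = 2.11 × 2.75 × 6.45 = 37.43 ft³/s
Stations 1, 8 contribute zero (depth or velocity is 0).
Q = Σ qᵢ = 809.7 ft³/s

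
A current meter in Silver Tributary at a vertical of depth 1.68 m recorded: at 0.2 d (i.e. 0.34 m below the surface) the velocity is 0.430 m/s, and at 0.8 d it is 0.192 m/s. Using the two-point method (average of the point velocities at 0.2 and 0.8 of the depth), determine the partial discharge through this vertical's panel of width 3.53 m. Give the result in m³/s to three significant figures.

1.84 m³/s

v̄ = (0.430 + 0.192) / 2 = 0.3110 m/s
q = v̄ × d × w = 0.3110 × 1.68 × 3.53 = 1.844 m³/s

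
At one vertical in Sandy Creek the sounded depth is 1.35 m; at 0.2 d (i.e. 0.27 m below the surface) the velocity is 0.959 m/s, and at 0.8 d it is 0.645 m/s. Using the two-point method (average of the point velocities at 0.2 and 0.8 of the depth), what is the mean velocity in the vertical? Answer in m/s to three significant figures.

v̄ = (0.959 + 0.645) / 2 = 0.8020 m/s

0.802 m/s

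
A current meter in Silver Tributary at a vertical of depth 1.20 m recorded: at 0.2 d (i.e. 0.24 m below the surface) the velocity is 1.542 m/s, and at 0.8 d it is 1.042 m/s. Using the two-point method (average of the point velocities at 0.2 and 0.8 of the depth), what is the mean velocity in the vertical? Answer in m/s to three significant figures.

v̄ = (1.542 + 1.042) / 2 = 1.292 m/s

1.29 m/s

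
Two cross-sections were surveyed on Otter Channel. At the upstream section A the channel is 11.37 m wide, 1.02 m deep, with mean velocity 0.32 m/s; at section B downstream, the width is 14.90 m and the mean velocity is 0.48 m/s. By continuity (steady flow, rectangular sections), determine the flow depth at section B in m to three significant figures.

Q = A₁V₁ = (11.37×1.02) × 0.32 = 3.711 m³/s
d₂ = Q/(b₂ V₂) = 3.711/(14.90×0.48) = 0.5189 m

0.519 m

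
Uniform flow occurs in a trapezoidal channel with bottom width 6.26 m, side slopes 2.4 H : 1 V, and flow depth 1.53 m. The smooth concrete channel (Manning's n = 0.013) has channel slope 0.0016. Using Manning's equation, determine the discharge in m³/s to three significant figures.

A = (b + z·y)·y = (6.26 + 2.4×1.53)×1.53 = 15.20 m²
P = b + 2y√(1+z²) = 6.26 + 2×1.53×√(1+2.4²) = 14.22 m
R = A/P = 15.20/14.22 = 1.069 m
Q = (1/n)·A·R^(2/3)·S^(1/2) = (1/0.013) × 15.20 × 1.069^(2/3) × 0.0016^(1/2) = 48.88 m³/s

48.9 m³/s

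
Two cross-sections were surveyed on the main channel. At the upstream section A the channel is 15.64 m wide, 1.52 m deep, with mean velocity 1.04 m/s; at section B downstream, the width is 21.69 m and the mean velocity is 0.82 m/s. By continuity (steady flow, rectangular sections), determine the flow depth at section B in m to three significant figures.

Q = A₁V₁ = (15.64×1.52) × 1.04 = 24.72 m³/s
d₂ = Q/(b₂ V₂) = 24.72/(21.69×0.82) = 1.390 m

1.39 m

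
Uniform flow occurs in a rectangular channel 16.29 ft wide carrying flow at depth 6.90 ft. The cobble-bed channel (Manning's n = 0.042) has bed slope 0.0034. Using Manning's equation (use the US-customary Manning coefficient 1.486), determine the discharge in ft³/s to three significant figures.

A = b·y = 16.29 × 6.90 = 112.4 ft²
P = b + 2y = 16.29 + 2×6.90 = 30.09 ft
R = A/P = 112.4/30.09 = 3.735 ft
Q = (1.486/n)·A·R^(2/3)·S^(1/2) = (1.486/0.042) × 112.4 × 3.735^(2/3) × 0.0034^(1/2) = 558.3 ft³/s

558 ft³/s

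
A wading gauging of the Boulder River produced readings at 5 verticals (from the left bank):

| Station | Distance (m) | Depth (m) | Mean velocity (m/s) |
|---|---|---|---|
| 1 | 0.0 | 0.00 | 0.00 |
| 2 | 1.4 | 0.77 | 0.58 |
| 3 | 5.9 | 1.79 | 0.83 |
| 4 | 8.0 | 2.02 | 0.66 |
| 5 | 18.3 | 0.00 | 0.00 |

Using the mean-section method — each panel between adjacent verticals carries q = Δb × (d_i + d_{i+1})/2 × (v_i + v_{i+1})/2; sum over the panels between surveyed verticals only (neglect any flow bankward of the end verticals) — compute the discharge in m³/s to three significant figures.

Panel 1-2: Δb = 1.4 m, d̄ = (0.00+0.77)/2 = 0.385, v̄ = (0.00+0.58)/2 = 0.29 → q = 1.4×0.385×0.29 = 0.1563 m³/s
Panel 2-3: Δb = 4.5 m, d̄ = (0.77+1.79)/2 = 1.28, v̄ = (0.58+0.83)/2 = 0.705 → q = 4.5×1.28×0.705 = 4.061 m³/s
Panel 3-4: Δb = 2.1 m, d̄ = (1.79+2.02)/2 = 1.905, v̄ = (0.83+0.66)/2 = 0.745 → q = 2.1×1.905×0.745 = 2.980 m³/s
Panel 4-5: Δb = 10.3 m, d̄ = (2.02+0.00)/2 = 1.01, v̄ = (0.66+0.00)/2 = 0.33 → q = 10.3×1.01×0.33 = 3.433 m³/s
Q = Σ q = 10.63 m³/s

10.6 m³/s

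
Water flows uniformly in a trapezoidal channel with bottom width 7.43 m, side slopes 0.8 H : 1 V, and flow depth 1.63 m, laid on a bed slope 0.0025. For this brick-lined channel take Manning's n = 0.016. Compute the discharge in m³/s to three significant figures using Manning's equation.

A = (b + z·y)·y = (7.43 + 0.8×1.63)×1.63 = 14.24 m²
P = b + 2y√(1+z²) = 7.43 + 2×1.63×√(1+0.8²) = 11.60 m
R = A/P = 14.24/11.60 = 1.227 m
Q = (1/n)·A·R^(2/3)·S^(1/2) = (1/0.016) × 14.24 × 1.227^(2/3) × 0.0025^(1/2) = 50.98 m³/s

51.0 m³/s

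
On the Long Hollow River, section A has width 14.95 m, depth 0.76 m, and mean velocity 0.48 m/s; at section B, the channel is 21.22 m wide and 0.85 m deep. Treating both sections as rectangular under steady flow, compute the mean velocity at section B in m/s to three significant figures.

Q = A₁V₁ = (14.95×0.76) × 0.48 = 5.454 m³/s
A₂ = 21.22 × 0.85 = 18.04 m²
V₂ = Q/A₂ = 5.454/18.04 = 0.3024 m/s

0.302 m/s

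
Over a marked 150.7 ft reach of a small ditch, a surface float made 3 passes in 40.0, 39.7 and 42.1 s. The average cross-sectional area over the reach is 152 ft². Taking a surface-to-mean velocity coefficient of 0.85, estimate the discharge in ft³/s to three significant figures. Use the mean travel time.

480 ft³/s

t̄ = (40.0 + 39.7 + 42.1) / 3 = 40.6 s
v_surface = L / t̄ = 150.7 / 40.6 = 3.712 ft/s
v_mean = 0.85 × 3.712 = 3.155 ft/s
Q = A × v_mean = 152 × 3.155 = 479.6 ft³/s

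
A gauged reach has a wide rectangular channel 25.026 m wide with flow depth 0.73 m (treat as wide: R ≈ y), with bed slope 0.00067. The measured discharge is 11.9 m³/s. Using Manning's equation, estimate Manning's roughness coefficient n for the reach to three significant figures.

A = b·y = 25.026 × 0.73 = 18.27 m²
Wide channel: R ≈ y = 0.73 m
n = (1/Q)·A·R^(2/3)·S^(1/2) = (1/11.9) × 18.27 × 0.8107 × 0.02588 = 0.03222

0.0322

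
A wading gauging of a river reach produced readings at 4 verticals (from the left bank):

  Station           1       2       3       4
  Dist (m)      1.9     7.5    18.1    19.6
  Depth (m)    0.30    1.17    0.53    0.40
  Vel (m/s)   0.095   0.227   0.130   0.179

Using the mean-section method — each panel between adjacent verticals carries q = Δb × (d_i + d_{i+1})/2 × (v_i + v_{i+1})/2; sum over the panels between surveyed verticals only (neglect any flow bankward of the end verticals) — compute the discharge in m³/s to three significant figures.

Panel 1-2: Δb = 5.6 m, d̄ = (0.30+1.17)/2 = 0.735, v̄ = (0.095+0.227)/2 = 0.161 → q = 5.6×0.735×0.161 = 0.6627 m³/s
Panel 2-3: Δb = 10.6 m, d̄ = (1.17+0.53)/2 = 0.85, v̄ = (0.227+0.130)/2 = 0.1785 → q = 10.6×0.85×0.1785 = 1.608 m³/s
Panel 3-4: Δb = 1.5 m, d̄ = (0.53+0.40)/2 = 0.465, v̄ = (0.130+0.179)/2 = 0.1545 → q = 1.5×0.465×0.1545 = 0.1078 m³/s
Q = Σ q = 2.379 m³/s

2.38 m³/s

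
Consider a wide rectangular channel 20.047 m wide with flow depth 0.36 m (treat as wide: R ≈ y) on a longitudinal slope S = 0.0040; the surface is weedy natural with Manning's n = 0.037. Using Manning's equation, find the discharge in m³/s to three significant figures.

A = b·y = 20.047 × 0.36 = 7.217 m²
Wide channel: R ≈ y = 0.36 m
Q = (1/n)·A·R^(2/3)·S^(1/2) = (1/0.037) × 7.217 × 0.3600^(2/3) × 0.0040^(1/2) = 6.243 m³/s

6.24 m³/s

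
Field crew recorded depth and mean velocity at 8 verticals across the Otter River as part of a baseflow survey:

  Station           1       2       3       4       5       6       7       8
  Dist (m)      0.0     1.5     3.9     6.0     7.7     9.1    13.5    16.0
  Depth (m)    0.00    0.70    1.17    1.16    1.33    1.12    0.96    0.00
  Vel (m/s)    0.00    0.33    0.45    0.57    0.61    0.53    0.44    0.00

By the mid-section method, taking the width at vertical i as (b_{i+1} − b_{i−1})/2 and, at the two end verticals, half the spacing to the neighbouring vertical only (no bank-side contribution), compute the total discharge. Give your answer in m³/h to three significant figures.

w_2 = (3.9 − 0.0)/2 = 1.95 m; q_2 = 0.33 × 0.70 × 1.95 = 0.4505 m³/s
w_3 = (6.0 − 1.5)/2 = 2.25 m; q_3 = 0.45 × 1.17 × 2.25 = 1.185 m³/s
w_4 = (7.7 − 3.9)/2 = 1.9 m; q_4 = 0.57 × 1.16 × 1.9 = 1.256 m³/s
w_5 = (9.1 − 6.0)/2 = 1.55 m; q_5 = 0.61 × 1.33 × 1.55 = 1.258 m³/s
w_6 = (13.5 − 7.7)/2 = 2.9 m; q_6 = 0.53 × 1.12 × 2.9 = 1.721 m³/s
w_7 = (16.0 − 9.1)/2 = 3.45 m; q_7 = 0.44 × 0.96 × 3.45 = 1.457 m³/s
Stations 1, 8 contribute zero (depth or velocity is 0).
Q = Σ qᵢ = 7.328 m³/s
= 7.328 × 3600 = 26380 m³/h

26400 m³/h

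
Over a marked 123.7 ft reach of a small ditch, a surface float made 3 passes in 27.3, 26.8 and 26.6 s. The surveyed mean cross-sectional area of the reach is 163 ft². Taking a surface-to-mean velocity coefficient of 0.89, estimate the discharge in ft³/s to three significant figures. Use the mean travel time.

667 ft³/s

t̄ = (27.3 + 26.8 + 26.6) / 3 = 26.9 s
v_surface = L / t̄ = 123.7 / 26.9 = 4.599 ft/s
v_mean = 0.89 × 4.599 = 4.093 ft/s
Q = A × v_mean = 163 × 4.093 = 667.1 ft³/s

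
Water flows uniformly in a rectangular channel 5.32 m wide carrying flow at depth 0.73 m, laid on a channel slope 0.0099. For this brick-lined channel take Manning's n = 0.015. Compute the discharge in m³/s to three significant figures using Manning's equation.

A = b·y = 5.32 × 0.73 = 3.884 m²
P = b + 2y = 5.32 + 2×0.73 = 6.780 m
R = A/P = 3.884/6.780 = 0.5728 m
Q = (1/n)·A·R^(2/3)·S^(1/2) = (1/0.015) × 3.884 × 0.5728^(2/3) × 0.0099^(1/2) = 17.77 m³/s

17.8 m³/s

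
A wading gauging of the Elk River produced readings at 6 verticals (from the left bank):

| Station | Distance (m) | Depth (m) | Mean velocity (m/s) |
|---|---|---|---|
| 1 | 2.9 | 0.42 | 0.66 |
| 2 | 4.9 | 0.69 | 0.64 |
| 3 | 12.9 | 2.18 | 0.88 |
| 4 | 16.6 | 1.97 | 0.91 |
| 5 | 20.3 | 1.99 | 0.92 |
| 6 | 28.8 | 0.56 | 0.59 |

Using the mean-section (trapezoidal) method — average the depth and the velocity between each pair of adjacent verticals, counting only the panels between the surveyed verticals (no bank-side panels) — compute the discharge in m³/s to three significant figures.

31.2 m³/s

Panel 1-2: Δb = 2 m, d̄ = (0.42+0.69)/2 = 0.555, v̄ = (0.66+0.64)/2 = 0.65 → q = 2×0.555×0.65 = 0.7215 m³/s
Panel 2-3: Δb = 8 m, d̄ = (0.69+2.18)/2 = 1.435, v̄ = (0.64+0.88)/2 = 0.76 → q = 8×1.435×0.76 = 8.725 m³/s
Panel 3-4: Δb = 3.7 m, d̄ = (2.18+1.97)/2 = 2.075, v̄ = (0.88+0.91)/2 = 0.895 → q = 3.7×2.075×0.895 = 6.871 m³/s
Panel 4-5: Δb = 3.7 m, d̄ = (1.97+1.99)/2 = 1.98, v̄ = (0.91+0.92)/2 = 0.915 → q = 3.7×1.98×0.915 = 6.703 m³/s
Panel 5-6: Δb = 8.5 m, d̄ = (1.99+0.56)/2 = 1.275, v̄ = (0.92+0.59)/2 = 0.755 → q = 8.5×1.275×0.755 = 8.182 m³/s
Q = Σ q = 31.20 m³/s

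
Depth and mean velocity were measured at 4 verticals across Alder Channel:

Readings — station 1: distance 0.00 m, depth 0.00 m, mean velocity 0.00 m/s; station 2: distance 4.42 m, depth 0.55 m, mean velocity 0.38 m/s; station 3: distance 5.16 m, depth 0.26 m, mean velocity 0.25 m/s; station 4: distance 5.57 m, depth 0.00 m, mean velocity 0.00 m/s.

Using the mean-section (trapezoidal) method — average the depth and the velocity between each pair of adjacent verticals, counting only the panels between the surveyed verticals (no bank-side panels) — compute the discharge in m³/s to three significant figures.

0.332 m³/s

Panel 1-2: Δb = 4.42 m, d̄ = (0.00+0.55)/2 = 0.275, v̄ = (0.00+0.38)/2 = 0.19 → q = 4.42×0.275×0.19 = 0.2309 m³/s
Panel 2-3: Δb = 0.74 m, d̄ = (0.55+0.26)/2 = 0.405, v̄ = (0.38+0.25)/2 = 0.315 → q = 0.74×0.405×0.315 = 0.09441 m³/s
Panel 3-4: Δb = 0.41 m, d̄ = (0.26+0.00)/2 = 0.13, v̄ = (0.25+0.00)/2 = 0.125 → q = 0.41×0.13×0.125 = 0.006663 m³/s
Q = Σ q = 0.3320 m³/s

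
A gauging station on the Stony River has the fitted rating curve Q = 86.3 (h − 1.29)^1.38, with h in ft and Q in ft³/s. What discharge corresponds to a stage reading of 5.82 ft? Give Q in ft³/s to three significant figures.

Q = 86.3 × (5.82 − 1.29)^1.38 = 86.3 × 4.53^1.38 = 694.1 ft³/s

694 ft³/s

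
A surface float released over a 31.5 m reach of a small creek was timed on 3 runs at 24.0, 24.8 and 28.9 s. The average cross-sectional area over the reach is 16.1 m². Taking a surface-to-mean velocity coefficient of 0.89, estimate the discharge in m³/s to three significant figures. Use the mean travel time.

17.4 m³/s

t̄ = (24.0 + 24.8 + 28.9) / 3 = 25.9 s
v_surface = L / t̄ = 31.5 / 25.9 = 1.216 m/s
v_mean = 0.89 × 1.216 = 1.082 m/s
Q = A × v_mean = 16.1 × 1.082 = 17.43 m³/s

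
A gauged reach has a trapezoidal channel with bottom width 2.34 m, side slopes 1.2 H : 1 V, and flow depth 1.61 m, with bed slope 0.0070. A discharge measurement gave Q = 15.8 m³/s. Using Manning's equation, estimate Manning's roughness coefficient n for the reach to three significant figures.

0.0348

A = (b + z·y)·y = (2.34 + 1.2×1.61)×1.61 = 6.878 m²
P = b + 2y√(1+z²) = 2.34 + 2×1.61×√(1+1.2²) = 7.370 m
R = A/P = 6.878/7.370 = 0.9333 m
n = (1/Q)·A·R^(2/3)·S^(1/2) = (1/15.8) × 6.878 × 0.9550 × 0.08367 = 0.03478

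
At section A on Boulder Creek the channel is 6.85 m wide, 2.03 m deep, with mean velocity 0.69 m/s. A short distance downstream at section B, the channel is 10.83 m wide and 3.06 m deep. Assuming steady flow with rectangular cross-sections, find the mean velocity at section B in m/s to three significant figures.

0.290 m/s

Q = A₁V₁ = (6.85×2.03) × 0.69 = 9.595 m³/s
A₂ = 10.83 × 3.06 = 33.14 m²
V₂ = Q/A₂ = 9.595/33.14 = 0.2895 m/s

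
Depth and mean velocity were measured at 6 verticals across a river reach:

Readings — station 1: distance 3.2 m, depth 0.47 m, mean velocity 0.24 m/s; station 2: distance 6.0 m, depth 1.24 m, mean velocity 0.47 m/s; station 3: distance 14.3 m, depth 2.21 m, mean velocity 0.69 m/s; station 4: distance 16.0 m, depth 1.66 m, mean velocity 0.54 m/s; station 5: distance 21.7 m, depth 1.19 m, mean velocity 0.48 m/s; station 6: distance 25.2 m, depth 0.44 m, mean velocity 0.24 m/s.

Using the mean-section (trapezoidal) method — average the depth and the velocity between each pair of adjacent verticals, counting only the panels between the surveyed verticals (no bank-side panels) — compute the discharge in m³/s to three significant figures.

Panel 1-2: Δb = 2.8 m, d̄ = (0.47+1.24)/2 = 0.855, v̄ = (0.24+0.47)/2 = 0.355 → q = 2.8×0.855×0.355 = 0.8499 m³/s
Panel 2-3: Δb = 8.3 m, d̄ = (1.24+2.21)/2 = 1.725, v̄ = (0.47+0.69)/2 = 0.58 → q = 8.3×1.725×0.58 = 8.304 m³/s
Panel 3-4: Δb = 1.7 m, d̄ = (2.21+1.66)/2 = 1.935, v̄ = (0.69+0.54)/2 = 0.615 → q = 1.7×1.935×0.615 = 2.023 m³/s
Panel 4-5: Δb = 5.7 m, d̄ = (1.66+1.19)/2 = 1.425, v̄ = (0.54+0.48)/2 = 0.51 → q = 5.7×1.425×0.51 = 4.142 m³/s
Panel 5-6: Δb = 3.5 m, d̄ = (1.19+0.44)/2 = 0.815, v̄ = (0.48+0.24)/2 = 0.36 → q = 3.5×0.815×0.36 = 1.027 m³/s
Q = Σ q = 16.35 m³/s

16.3 m³/s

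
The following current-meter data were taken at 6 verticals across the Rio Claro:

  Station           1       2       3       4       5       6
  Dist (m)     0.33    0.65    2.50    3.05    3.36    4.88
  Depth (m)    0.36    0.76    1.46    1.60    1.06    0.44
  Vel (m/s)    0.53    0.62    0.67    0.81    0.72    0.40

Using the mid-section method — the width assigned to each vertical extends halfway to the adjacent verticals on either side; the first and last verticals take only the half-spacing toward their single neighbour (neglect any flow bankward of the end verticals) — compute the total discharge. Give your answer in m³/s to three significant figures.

3.10 m³/s

w_1 = (0.65 − 0.33)/2 = 0.16 m; q_1 = 0.53 × 0.36 × 0.16 = 0.03053 m³/s
w_2 = (2.50 − 0.33)/2 = 1.085 m; q_2 = 0.62 × 0.76 × 1.085 = 0.5113 m³/s
w_3 = (3.05 − 0.65)/2 = 1.2 m; q_3 = 0.67 × 1.46 × 1.2 = 1.174 m³/s
w_4 = (3.36 − 2.50)/2 = 0.43 m; q_4 = 0.81 × 1.60 × 0.43 = 0.5573 m³/s
w_5 = (4.88 − 3.05)/2 = 0.915 m; q_5 = 0.72 × 1.06 × 0.915 = 0.6983 m³/s
w_6 = (4.88 − 3.36)/2 = 0.76 m; q_6 = 0.40 × 0.44 × 0.76 = 0.1338 m³/s
Q = Σ qᵢ = 3.105 m³/s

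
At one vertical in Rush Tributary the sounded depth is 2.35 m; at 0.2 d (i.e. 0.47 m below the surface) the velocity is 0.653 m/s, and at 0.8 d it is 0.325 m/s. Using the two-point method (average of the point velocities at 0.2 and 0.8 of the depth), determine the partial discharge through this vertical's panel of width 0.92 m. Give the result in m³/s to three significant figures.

v̄ = (0.653 + 0.325) / 2 = 0.4890 m/s
q = v̄ × d × w = 0.4890 × 2.35 × 0.92 = 1.057 m³/s

1.06 m³/s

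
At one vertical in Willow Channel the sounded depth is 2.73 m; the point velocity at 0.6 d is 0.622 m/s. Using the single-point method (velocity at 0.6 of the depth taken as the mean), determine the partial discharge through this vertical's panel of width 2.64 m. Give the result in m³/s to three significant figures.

4.48 m³/s

v̄ = v₀.₆ = 0.622 m/s
q = v̄ × d × w = 0.6220 × 2.73 × 2.64 = 4.483 m³/s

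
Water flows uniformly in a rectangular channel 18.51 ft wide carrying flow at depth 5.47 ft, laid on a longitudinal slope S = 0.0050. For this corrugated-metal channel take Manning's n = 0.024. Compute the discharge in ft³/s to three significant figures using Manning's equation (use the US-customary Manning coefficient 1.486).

A = b·y = 18.51 × 5.47 = 101.2 ft²
P = b + 2y = 18.51 + 2×5.47 = 29.45 ft
R = A/P = 101.2/29.45 = 3.438 ft
Q = (1.486/n)·A·R^(2/3)·S^(1/2) = (1.486/0.024) × 101.2 × 3.438^(2/3) × 0.0050^(1/2) = 1010 ft³/s

1010 ft³/s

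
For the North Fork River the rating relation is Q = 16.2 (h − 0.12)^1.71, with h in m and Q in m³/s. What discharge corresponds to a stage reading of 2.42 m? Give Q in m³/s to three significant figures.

67.3 m³/s

Q = 16.2 × (2.42 − 0.12)^1.71 = 16.2 × 2.3^1.71 = 67.31 m³/s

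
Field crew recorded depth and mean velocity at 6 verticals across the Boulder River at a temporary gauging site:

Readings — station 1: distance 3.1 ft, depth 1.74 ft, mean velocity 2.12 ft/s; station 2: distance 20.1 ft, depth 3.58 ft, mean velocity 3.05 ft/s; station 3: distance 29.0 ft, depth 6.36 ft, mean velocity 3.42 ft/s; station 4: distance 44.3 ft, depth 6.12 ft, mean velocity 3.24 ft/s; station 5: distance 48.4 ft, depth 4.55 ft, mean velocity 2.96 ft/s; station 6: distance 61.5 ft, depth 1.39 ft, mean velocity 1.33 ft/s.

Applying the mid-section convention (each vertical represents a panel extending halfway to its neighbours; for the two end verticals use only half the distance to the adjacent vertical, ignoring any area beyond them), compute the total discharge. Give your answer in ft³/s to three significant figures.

756 ft³/s

w_1 = (20.1 − 3.1)/2 = 8.5 ft; q_1 = 2.12 × 1.74 × 8.5 = 31.35 ft³/s
w_2 = (29.0 − 3.1)/2 = 12.95 ft; q_2 = 3.05 × 3.58 × 12.95 = 141.4 ft³/s
w_3 = (44.3 − 20.1)/2 = 12.1 ft; q_3 = 3.42 × 6.36 × 12.1 = 263.2 ft³/s
w_4 = (48.4 − 29.0)/2 = 9.7 ft; q_4 = 3.24 × 6.12 × 9.7 = 192.3 ft³/s
w_5 = (61.5 − 44.3)/2 = 8.6 ft; q_5 = 2.96 × 4.55 × 8.6 = 115.8 ft³/s
w_6 = (61.5 − 48.4)/2 = 6.55 ft; q_6 = 1.33 × 1.39 × 6.55 = 12.11 ft³/s
Q = Σ qᵢ = 756.2 ft³/s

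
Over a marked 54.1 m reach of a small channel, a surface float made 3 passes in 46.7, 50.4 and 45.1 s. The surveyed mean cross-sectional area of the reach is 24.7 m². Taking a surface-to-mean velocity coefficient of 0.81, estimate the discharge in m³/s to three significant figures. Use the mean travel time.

22.8 m³/s

t̄ = (46.7 + 50.4 + 45.1) / 3 = 47.4 s
v_surface = L / t̄ = 54.1 / 47.4 = 1.141 m/s
v_mean = 0.81 × 1.141 = 0.9245 m/s
Q = A × v_mean = 24.7 × 0.9245 = 22.83 m³/s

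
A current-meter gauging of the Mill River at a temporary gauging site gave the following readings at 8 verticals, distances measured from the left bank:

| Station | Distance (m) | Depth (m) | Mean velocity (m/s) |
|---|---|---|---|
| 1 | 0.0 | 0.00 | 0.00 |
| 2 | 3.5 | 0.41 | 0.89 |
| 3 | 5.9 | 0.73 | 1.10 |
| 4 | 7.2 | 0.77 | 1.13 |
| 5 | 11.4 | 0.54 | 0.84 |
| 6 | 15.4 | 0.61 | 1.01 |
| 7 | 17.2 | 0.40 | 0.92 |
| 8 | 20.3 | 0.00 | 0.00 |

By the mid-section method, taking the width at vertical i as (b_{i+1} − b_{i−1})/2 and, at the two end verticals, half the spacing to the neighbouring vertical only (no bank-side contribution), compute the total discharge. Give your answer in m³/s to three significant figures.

w_2 = (5.9 − 0.0)/2 = 2.95 m; q_2 = 0.89 × 0.41 × 2.95 = 1.076 m³/s
w_3 = (7.2 − 3.5)/2 = 1.85 m; q_3 = 1.10 × 0.73 × 1.85 = 1.486 m³/s
w_4 = (11.4 − 5.9)/2 = 2.75 m; q_4 = 1.13 × 0.77 × 2.75 = 2.393 m³/s
w_5 = (15.4 − 7.2)/2 = 4.1 m; q_5 = 0.84 × 0.54 × 4.1 = 1.860 m³/s
w_6 = (17.2 − 11.4)/2 = 2.9 m; q_6 = 1.01 × 0.61 × 2.9 = 1.787 m³/s
w_7 = (20.3 − 15.4)/2 = 2.45 m; q_7 = 0.92 × 0.40 × 2.45 = 0.9016 m³/s
Stations 1, 8 contribute zero (depth or velocity is 0).
Q = Σ qᵢ = 9.503 m³/s

9.50 m³/s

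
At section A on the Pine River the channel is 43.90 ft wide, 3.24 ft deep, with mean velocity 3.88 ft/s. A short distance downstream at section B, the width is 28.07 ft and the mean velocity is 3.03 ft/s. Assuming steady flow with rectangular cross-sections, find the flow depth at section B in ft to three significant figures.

6.49 ft

Q = A₁V₁ = (43.90×3.24) × 3.88 = 551.9 ft³/s
d₂ = Q/(b₂ V₂) = 551.9/(28.07×3.03) = 6.489 ft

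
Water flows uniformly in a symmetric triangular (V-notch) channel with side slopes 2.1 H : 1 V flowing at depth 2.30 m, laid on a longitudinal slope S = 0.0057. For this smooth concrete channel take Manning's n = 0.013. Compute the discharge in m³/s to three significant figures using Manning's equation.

66.2 m³/s

A = z·y² = 2.1×2.30² = 11.11 m²
P = 2y√(1+z²) = 2×2.30×√(1+2.1²) = 10.70 m
R = A/P = 11.11/10.70 = 1.038 m
Q = (1/n)·A·R^(2/3)·S^(1/2) = (1/0.013) × 11.11 × 1.038^(2/3) × 0.0057^(1/2) = 66.15 m³/s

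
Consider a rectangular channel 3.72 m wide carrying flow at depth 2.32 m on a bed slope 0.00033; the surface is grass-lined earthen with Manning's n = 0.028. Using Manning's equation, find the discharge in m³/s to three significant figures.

A = b·y = 3.72 × 2.32 = 8.630 m²
P = b + 2y = 3.72 + 2×2.32 = 8.360 m
R = A/P = 8.630/8.360 = 1.032 m
Q = (1/n)·A·R^(2/3)·S^(1/2) = (1/0.028) × 8.630 × 1.032^(2/3) × 0.00033^(1/2) = 5.719 m³/s

5.72 m³/s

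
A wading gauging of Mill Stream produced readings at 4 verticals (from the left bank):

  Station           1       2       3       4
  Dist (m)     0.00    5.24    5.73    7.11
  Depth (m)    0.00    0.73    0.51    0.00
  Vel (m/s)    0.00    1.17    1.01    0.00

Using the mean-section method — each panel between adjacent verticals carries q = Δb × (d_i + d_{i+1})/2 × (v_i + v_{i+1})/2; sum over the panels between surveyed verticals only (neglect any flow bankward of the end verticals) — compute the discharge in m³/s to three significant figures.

Panel 1-2: Δb = 5.24 m, d̄ = (0.00+0.73)/2 = 0.365, v̄ = (0.00+1.17)/2 = 0.585 → q = 5.24×0.365×0.585 = 1.119 m³/s
Panel 2-3: Δb = 0.49 m, d̄ = (0.73+0.51)/2 = 0.62, v̄ = (1.17+1.01)/2 = 1.09 → q = 0.49×0.62×1.09 = 0.3311 m³/s
Panel 3-4: Δb = 1.38 m, d̄ = (0.51+0.00)/2 = 0.255, v̄ = (1.01+0.00)/2 = 0.505 → q = 1.38×0.255×0.505 = 0.1777 m³/s
Q = Σ q = 1.628 m³/s

1.63 m³/s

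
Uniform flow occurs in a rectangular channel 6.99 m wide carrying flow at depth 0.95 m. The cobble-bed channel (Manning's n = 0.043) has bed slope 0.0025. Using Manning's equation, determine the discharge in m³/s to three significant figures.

6.36 m³/s

A = b·y = 6.99 × 0.95 = 6.641 m²
P = b + 2y = 6.99 + 2×0.95 = 8.890 m
R = A/P = 6.641/8.890 = 0.7470 m
Q = (1/n)·A·R^(2/3)·S^(1/2) = (1/0.043) × 6.641 × 0.7470^(2/3) × 0.0025^(1/2) = 6.357 m³/s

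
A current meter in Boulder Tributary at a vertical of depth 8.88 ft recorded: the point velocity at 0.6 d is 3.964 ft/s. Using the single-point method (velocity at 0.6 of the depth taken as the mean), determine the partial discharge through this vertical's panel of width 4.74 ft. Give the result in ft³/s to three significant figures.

167 ft³/s

v̄ = v₀.₆ = 3.964 ft/s
q = v̄ × d × w = 3.964 × 8.88 × 4.74 = 166.8 ft³/s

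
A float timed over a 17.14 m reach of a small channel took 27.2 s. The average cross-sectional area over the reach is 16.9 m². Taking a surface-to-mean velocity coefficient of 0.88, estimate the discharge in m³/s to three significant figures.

v_surface = L / t̄ = 17.14 / 27.2 = 0.6301 m/s
v_mean = 0.88 × 0.6301 = 0.5545 m/s
Q = A × v_mean = 16.9 × 0.5545 = 9.372 m³/s

9.37 m³/s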